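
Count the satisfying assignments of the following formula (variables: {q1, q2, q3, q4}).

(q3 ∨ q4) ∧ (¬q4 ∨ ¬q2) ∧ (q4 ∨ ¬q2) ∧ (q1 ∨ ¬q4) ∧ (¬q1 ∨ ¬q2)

4

There are 2^4 = 16 truth assignments over (q1, q2, q3, q4).
Split on q1. With q1 = True, the clauses containing q1 are satisfied and ¬q1 drops from the rest; 3 of the 2^3 = 8 assignments to the other variables satisfy what remains.
With q1 = False, by the same count on the reduced clause set, 1 assignment works.
(One model: q1=F, q2=F, q3=T, q4=F.)
Total: 3 + 1 = 4.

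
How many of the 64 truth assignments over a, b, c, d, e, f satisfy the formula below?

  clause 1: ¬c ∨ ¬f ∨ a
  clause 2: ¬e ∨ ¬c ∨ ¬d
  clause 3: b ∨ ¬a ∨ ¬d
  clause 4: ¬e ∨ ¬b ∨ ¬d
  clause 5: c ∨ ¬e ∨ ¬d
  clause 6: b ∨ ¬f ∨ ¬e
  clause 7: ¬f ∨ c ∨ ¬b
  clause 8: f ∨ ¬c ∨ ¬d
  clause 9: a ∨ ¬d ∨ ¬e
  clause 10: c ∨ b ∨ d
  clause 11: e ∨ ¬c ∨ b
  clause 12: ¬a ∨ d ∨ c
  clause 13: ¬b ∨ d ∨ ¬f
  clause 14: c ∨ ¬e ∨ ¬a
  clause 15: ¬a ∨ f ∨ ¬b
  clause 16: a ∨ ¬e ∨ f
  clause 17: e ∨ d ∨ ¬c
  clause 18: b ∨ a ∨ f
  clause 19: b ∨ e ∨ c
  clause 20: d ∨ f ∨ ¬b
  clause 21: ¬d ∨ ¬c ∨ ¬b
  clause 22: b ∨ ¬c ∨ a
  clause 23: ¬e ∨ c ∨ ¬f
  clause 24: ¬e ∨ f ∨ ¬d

2

There are 2^6 = 64 truth assignments over (a, b, c, d, e, f).
Split on f. With f = True, the clauses containing f are satisfied and ¬f drops from the rest; 0 of the 2^5 = 32 assignments to the other variables satisfy what remains.
With f = False, by the same count on the reduced clause set, 2 assignments work.
(One model: a=F, b=T, c=F, d=T, e=F, f=F.)
Total: 0 + 2 = 2.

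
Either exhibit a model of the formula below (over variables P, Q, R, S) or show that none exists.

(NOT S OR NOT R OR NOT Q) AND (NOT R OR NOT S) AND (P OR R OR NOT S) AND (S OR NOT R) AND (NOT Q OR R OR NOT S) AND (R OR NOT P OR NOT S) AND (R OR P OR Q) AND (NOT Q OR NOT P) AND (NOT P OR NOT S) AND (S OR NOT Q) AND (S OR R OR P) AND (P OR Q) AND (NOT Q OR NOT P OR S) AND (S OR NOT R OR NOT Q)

P=true; Q=false; R=false; S=false

Branch on R: set R = false.
Branch on P: set P = true.
The clause (NOT S) is unit, so S = false.
The clause (NOT Q) is unit, so Q = false.
All clauses are satisfied.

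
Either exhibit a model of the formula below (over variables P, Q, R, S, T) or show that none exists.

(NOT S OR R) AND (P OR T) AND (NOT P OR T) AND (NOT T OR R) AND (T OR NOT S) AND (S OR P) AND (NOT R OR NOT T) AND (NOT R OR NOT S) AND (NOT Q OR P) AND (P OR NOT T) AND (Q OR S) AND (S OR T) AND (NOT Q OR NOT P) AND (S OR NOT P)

Try S = false.
From the singleton clause (P), P = true.
But (NOT P) is also a unit clause — contradiction.
Backtrack on S: now try S = true.
From the singleton clause (R), R = true.
But (NOT R) is also a unit clause — contradiction.
Either choice for S ends in contradiction.

UNSATISFIABLE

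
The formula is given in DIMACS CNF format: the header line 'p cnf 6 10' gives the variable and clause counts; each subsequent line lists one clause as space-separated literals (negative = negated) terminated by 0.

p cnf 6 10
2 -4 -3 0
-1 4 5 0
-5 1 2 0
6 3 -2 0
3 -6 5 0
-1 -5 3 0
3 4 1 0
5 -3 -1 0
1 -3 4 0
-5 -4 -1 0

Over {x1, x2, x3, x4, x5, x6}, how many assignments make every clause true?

11

There are 2^6 = 64 truth assignments over (x1, x2, x3, x4, x5, x6).
Split on x6. With x6 = True, the clauses containing x6 are satisfied and ¬x6 drops from the rest; 5 of the 2^5 = 32 assignments to the other variables satisfy what remains.
With x6 = False, by the same count on the reduced clause set, 6 assignments work.
Total: 5 + 6 = 11.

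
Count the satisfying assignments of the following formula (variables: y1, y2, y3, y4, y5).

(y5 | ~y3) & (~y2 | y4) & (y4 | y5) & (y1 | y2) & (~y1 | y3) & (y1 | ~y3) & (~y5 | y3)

There are 2^5 = 32 truth assignments over (y1, y2, y3, y4, y5).
Split on y3. With y3 = 1, the clauses containing y3 are satisfied and ~y3 drops from the rest; 3 of the 2^4 = 16 assignments to the other variables satisfy what remains.
With y3 = 0, by the same count on the reduced clause set, 1 assignment works.
(One model: y1=F, y2=T, y3=F, y4=T, y5=F.)
Total: 3 + 1 = 4.

4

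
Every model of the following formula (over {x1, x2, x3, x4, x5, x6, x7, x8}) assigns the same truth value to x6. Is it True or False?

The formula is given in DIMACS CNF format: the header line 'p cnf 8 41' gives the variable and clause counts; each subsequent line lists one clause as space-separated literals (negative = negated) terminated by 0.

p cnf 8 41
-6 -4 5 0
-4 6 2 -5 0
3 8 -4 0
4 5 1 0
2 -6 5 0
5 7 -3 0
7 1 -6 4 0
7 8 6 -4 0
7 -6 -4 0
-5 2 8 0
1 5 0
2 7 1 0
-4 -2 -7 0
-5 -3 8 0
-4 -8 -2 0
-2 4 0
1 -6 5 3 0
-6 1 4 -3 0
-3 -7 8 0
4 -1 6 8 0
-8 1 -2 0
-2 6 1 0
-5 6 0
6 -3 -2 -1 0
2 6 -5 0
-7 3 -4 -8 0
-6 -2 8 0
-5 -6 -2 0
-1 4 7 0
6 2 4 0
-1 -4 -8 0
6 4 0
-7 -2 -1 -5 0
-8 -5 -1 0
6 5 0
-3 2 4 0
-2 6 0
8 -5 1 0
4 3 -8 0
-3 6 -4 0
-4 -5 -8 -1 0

True

Suppose x6 = False.
(¬x5) alone gives x5 = False.
But (x5) is also a unit clause — contradiction.
So every satisfying assignment has x6 = True.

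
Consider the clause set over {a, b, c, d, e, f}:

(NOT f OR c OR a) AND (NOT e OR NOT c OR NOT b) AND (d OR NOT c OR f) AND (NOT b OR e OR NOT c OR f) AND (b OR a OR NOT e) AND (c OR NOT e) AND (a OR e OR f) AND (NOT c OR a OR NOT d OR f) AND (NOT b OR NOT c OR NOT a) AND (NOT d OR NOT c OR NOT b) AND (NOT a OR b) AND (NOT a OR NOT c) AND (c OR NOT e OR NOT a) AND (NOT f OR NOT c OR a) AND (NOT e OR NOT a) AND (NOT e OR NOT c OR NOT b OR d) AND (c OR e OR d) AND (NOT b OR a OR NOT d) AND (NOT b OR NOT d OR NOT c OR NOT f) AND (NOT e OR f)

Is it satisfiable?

Branch on c: set c = false.
(NOT e) alone gives e = false.
(d) alone gives d = true.
Branch on f: set f = false.
(a) alone gives a = true.
(b) alone gives b = true.
Every clause now holds.
A satisfying assignment: a=true, b=true, c=false, d=true, e=false, f=false.

Yes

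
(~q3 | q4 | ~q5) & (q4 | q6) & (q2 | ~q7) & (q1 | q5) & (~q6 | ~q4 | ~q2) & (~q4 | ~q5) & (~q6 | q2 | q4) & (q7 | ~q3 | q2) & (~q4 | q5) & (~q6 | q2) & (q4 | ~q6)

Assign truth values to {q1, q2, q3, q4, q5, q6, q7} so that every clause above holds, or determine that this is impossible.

Case q4 = 1:
From the singleton clause (~q5), q5 = 0.
That conflicts with the unit clause (q5).
Backtrack on q4: now try q4 = 0.
From the singleton clause (q6), q6 = 1.
That conflicts with the unit clause (~q6).
Neither q4 = 1 nor q4 = 0 works.

UNSATISFIABLE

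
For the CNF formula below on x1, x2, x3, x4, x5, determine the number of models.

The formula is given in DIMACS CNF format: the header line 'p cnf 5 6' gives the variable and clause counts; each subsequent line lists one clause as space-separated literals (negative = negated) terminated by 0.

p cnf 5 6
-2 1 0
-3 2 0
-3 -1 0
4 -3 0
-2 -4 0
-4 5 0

8

There are 2^5 = 32 truth assignments over (x1, x2, x3, x4, x5).
Split on x1. With x1 = True, the clauses containing x1 are satisfied and ¬x1 drops from the rest; 5 of the 2^4 = 16 assignments to the other variables satisfy what remains.
With x1 = False, by the same count on the reduced clause set, 3 assignments work.
(One model: x1=F, x2=F, x3=F, x4=F, x5=F.)
Total: 5 + 3 = 8.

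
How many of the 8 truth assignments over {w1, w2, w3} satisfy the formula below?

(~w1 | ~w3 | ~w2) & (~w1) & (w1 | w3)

There are 2^3 = 8 truth assignments over (w1, w2, w3).
Check each against the 3 clauses (columns in the order w1, w2, w3):
  F F F  ✗ fails (w1 | w3)
  F F T  ✓ satisfies all
  F T F  ✗ fails (w1 | w3)
  F T T  ✓ satisfies all
  T F F  ✗ fails (~w1)
  T F T  ✗ fails (~w1)
  T T F  ✗ fails (~w1)
  T T T  ✗ fails (~w1 | ~w3 | ~w2)
2 of the 8 rows are models.

2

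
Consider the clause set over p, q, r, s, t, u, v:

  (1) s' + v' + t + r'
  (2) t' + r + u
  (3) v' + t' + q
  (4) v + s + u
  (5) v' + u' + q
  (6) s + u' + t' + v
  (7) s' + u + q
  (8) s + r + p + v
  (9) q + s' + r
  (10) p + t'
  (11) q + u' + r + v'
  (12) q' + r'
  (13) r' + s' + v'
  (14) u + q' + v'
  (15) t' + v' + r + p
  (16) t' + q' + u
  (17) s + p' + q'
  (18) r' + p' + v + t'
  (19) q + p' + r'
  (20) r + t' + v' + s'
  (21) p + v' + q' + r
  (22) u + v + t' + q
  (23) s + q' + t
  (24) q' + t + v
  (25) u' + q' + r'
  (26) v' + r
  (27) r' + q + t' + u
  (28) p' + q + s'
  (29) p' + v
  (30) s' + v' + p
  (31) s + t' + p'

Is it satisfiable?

Yes

Try p = 0.
(t') alone gives t = 0.
Try q = 0.
Try v = 1.
(u') alone gives u = 0.
(s') alone gives s = 0.
(r) alone gives r = 1.
Every clause now holds.
A satisfying assignment: p=0, q=0, r=1, s=0, t=0, u=0, v=1.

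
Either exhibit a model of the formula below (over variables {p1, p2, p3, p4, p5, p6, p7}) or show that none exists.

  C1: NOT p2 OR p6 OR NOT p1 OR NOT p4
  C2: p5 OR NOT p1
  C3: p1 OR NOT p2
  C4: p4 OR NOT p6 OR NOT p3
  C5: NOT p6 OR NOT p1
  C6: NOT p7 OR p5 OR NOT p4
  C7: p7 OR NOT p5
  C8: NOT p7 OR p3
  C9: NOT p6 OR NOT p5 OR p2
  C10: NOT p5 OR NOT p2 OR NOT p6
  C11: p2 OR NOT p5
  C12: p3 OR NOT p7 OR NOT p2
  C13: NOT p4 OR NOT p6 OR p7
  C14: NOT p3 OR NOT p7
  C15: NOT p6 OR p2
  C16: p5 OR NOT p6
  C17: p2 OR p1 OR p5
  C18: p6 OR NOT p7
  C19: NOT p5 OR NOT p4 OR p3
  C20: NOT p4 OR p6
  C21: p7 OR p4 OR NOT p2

Suppose p5 = true.
(p7) alone gives p7 = true.
(p3) alone gives p3 = true.
But (NOT p3) is also a unit clause — contradiction.
Undo p5 and try p5 = false.
(NOT p1) alone gives p1 = false.
(NOT p2) alone gives p2 = false.
But (p2) is also a unit clause — contradiction.
Both values of p5 lead to a conflict.

UNSATISFIABLE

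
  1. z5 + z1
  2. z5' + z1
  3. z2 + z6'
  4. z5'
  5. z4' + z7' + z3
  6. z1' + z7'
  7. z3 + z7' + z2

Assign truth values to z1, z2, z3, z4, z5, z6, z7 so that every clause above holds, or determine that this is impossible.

z1=1,  z2=1,  z3=0,  z4=0,  z5=0,  z6=1,  z7=0

The clause (z5') is unit, so z5 = 0.
The clause (z1) is unit, so z1 = 1.
The clause (z7') is unit, so z7 = 0.
Case z2 = 1:
All clauses hold; z3, z4, z6 can take either value.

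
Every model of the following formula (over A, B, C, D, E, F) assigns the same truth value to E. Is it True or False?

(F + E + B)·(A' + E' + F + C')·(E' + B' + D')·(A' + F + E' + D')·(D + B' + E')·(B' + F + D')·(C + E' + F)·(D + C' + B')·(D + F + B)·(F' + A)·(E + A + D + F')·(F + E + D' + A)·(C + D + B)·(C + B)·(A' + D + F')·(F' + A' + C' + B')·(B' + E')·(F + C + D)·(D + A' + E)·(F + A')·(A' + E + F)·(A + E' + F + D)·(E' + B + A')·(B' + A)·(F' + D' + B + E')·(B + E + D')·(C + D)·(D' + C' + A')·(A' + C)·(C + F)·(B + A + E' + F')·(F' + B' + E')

True

Suppose E = 0.
Branch on F: set F = 1.
The clause (A) is unit, so A = 1.
The clause (D) is unit, so D = 1.
The clause (B) is unit, so B = 1.
The clause (C') is unit, so C = 0.
But (C) is also a unit clause — contradiction.
So F must be the other value — set F = 0.
The clause (B) is unit, so B = 1.
The clause (D') is unit, so D = 0.
The clause (C') is unit, so C = 0.
But (C) is also a unit clause — contradiction.
Either choice for F ends in contradiction.
So every satisfying assignment has E = True.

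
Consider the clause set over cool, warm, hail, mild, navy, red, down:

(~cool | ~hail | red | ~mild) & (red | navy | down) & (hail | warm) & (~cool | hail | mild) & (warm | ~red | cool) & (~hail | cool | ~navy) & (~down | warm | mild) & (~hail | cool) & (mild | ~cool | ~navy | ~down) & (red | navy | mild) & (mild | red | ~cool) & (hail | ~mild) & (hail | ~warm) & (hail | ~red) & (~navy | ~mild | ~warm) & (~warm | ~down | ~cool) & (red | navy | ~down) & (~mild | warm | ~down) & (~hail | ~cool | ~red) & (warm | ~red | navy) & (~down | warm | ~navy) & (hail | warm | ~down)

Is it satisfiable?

Suppose hail = 1.
From the singleton clause (cool), cool = 1.
From the singleton clause (~red), red = 0.
From the singleton clause (~mild), mild = 0.
Now (mild) is unsatisfied and unit — conflict.
Undo hail and try hail = 0.
From the singleton clause (warm), warm = 1.
Now (~warm) is unsatisfied and unit — conflict.
Either choice for hail ends in contradiction.
No assignment satisfies every clause.

Unsatisfiable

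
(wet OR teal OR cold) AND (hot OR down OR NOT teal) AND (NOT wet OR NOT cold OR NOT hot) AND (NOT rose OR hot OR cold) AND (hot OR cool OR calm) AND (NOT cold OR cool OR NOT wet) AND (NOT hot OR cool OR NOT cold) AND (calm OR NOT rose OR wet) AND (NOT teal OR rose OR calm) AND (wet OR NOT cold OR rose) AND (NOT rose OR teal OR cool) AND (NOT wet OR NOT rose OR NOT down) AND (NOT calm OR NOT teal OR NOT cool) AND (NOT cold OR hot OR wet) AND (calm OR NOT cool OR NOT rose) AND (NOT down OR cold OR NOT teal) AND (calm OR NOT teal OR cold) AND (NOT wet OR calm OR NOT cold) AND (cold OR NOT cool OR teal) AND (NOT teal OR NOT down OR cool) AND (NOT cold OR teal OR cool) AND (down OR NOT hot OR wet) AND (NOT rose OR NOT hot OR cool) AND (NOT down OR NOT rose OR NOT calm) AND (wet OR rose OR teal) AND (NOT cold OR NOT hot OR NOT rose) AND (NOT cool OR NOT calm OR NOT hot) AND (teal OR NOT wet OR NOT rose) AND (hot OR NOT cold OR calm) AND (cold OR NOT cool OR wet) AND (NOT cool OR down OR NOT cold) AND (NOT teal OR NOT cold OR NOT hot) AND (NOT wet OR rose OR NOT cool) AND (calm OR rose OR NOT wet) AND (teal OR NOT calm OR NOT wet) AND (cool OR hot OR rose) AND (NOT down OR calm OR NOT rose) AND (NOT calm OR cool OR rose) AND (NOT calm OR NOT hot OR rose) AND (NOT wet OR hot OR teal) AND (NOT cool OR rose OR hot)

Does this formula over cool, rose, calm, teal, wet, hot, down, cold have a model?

Unsatisfiable

Suppose wet = true.
Suppose cold = false.
Suppose rose = false.
From the singleton clause (NOT cool), cool = false.
From the singleton clause (calm), calm = true.
But (NOT calm) is also a unit clause — contradiction.
Undo rose and try rose = true.
From the singleton clause (hot), hot = true.
From the singleton clause (NOT down), down = false.
From the singleton clause (cool), cool = true.
From the singleton clause (calm), calm = true.
But (NOT calm) is also a unit clause — contradiction.
Neither rose = true nor rose = false works.
Undo cold and try cold = true.
From the singleton clause (NOT hot), hot = false.
From the singleton clause (cool), cool = true.
From the singleton clause (calm), calm = true.
From the singleton clause (NOT teal), teal = false.
But (teal) is also a unit clause — contradiction.
Neither cold = true nor cold = false works.
Undo wet and try wet = false.
Suppose teal = true.
Suppose hot = true.
From the singleton clause (down), down = true.
From the singleton clause (cold), cold = true.
But (NOT cold) is also a unit clause — contradiction.
Undo hot and try hot = false.
From the singleton clause (down), down = true.
From the singleton clause (NOT cold), cold = false.
But (cold) is also a unit clause — contradiction.
Neither hot = true nor hot = false works.
Undo teal and try teal = false.
From the singleton clause (cold), cold = true.
From the singleton clause (rose), rose = true.
From the singleton clause (calm), calm = true.
From the singleton clause (cool), cool = true.
From the singleton clause (hot), hot = true.
But (NOT hot) is also a unit clause — contradiction.
Neither teal = true nor teal = false works.
Neither wet = true nor wet = false works.
No assignment satisfies every clause.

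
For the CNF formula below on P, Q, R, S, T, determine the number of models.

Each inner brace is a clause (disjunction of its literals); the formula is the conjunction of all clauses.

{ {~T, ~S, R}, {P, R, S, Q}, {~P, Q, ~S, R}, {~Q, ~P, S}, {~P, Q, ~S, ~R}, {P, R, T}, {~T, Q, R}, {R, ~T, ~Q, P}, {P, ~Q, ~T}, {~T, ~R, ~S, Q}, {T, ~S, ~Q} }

8

There are 2^5 = 32 truth assignments over (P, Q, R, S, T).
Split on T. With T = 1, the clauses containing T are satisfied and ~T drops from the rest; 3 of the 2^4 = 16 assignments to the other variables satisfy what remains.
With T = 0, by the same count on the reduced clause set, 5 assignments work.
(One model: P=F, Q=F, R=T, S=F, T=F.)
Total: 3 + 5 = 8.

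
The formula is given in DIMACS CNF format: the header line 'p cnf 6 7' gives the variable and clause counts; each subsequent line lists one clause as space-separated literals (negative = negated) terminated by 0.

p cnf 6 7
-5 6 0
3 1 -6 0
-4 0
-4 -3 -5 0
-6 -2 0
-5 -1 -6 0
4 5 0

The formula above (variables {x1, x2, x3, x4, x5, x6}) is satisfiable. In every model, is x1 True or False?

False

Suppose x1 = True.
The clause (¬x4) is unit, so x4 = False.
The clause (x5) is unit, so x5 = True.
The clause (x6) is unit, so x6 = True.
But (¬x6) is also a unit clause — contradiction.
So every satisfying assignment has x1 = False.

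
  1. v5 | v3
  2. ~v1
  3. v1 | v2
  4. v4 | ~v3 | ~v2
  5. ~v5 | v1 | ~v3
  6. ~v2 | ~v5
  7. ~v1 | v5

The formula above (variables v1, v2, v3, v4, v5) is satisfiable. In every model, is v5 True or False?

Suppose v5 = 1.
Unit clause (~v1) forces v1 = 0.
Unit clause (v2) forces v2 = 1.
Now (~v2) is unsatisfied and unit — conflict.
So every satisfying assignment has v5 = False.

False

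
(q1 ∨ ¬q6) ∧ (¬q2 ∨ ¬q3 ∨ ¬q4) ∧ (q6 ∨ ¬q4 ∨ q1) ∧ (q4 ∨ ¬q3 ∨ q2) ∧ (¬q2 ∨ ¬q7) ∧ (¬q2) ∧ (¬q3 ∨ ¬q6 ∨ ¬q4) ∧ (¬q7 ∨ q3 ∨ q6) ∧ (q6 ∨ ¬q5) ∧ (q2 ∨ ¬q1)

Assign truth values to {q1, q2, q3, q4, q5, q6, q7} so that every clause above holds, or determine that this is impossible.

The clause (¬q2) is unit, so q2 = False.
The clause (¬q1) is unit, so q1 = False.
The clause (¬q6) is unit, so q6 = False.
The clause (¬q4) is unit, so q4 = False.
The clause (¬q3) is unit, so q3 = False.
The clause (¬q7) is unit, so q7 = False.
The clause (¬q5) is unit, so q5 = False.
Every clause now holds.

q1 ↦ False; q2 ↦ False; q3 ↦ False; q4 ↦ False; q5 ↦ False; q6 ↦ False; q7 ↦ False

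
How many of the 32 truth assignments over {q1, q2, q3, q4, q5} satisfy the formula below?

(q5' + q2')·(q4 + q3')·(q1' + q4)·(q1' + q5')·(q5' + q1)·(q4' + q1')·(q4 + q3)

There are 2^5 = 32 truth assignments over (q1, q2, q3, q4, q5).
Split on q5. With q5 = 1, the clauses containing q5 are satisfied and q5' drops from the rest; 0 of the 2^4 = 16 assignments to the other variables satisfy what remains.
With q5 = 0, by the same count on the reduced clause set, 4 assignments work.
(One model: q1=F, q2=F, q3=F, q4=T, q5=F.)
Total: 0 + 4 = 4.

4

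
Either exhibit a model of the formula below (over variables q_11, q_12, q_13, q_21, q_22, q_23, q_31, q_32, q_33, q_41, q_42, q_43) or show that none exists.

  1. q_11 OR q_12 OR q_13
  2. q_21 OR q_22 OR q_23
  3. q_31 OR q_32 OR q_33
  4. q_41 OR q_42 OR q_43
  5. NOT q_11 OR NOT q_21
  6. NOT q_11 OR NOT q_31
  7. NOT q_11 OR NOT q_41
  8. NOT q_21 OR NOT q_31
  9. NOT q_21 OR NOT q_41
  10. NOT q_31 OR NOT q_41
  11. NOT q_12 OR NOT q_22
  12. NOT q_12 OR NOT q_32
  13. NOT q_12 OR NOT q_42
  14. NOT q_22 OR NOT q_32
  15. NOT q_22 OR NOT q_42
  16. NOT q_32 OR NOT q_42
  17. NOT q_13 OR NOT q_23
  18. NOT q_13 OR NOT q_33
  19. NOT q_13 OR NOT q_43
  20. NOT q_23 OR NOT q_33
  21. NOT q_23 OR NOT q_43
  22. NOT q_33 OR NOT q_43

UNSATISFIABLE

Case q_11 = false:
Case q_12 = true:
(NOT q_22) alone gives q_22 = false.
(NOT q_32) alone gives q_32 = false.
(NOT q_42) alone gives q_42 = false.
Case q_21 = true:
(NOT q_31) alone gives q_31 = false.
(q_33) alone gives q_33 = true.
(NOT q_41) alone gives q_41 = false.
(q_43) alone gives q_43 = true.
That conflicts with the unit clause (NOT q_43).
Undo q_21 and try q_21 = false.
(q_23) alone gives q_23 = true.
(NOT q_13) alone gives q_13 = false.
(NOT q_33) alone gives q_33 = false.
(q_31) alone gives q_31 = true.
(NOT q_41) alone gives q_41 = false.
(q_43) alone gives q_43 = true.
That conflicts with the unit clause (NOT q_43).
Either choice for q_21 ends in contradiction.
Undo q_12 and try q_12 = false.
(q_13) alone gives q_13 = true.
(NOT q_23) alone gives q_23 = false.
(NOT q_33) alone gives q_33 = false.
(NOT q_43) alone gives q_43 = false.
Case q_21 = true:
(NOT q_31) alone gives q_31 = false.
(q_32) alone gives q_32 = true.
(NOT q_41) alone gives q_41 = false.
(q_42) alone gives q_42 = true.
That conflicts with the unit clause (NOT q_42).
Undo q_21 and try q_21 = false.
(q_22) alone gives q_22 = true.
(NOT q_32) alone gives q_32 = false.
(q_31) alone gives q_31 = true.
(NOT q_41) alone gives q_41 = false.
(q_42) alone gives q_42 = true.
That conflicts with the unit clause (NOT q_42).
Either choice for q_21 ends in contradiction.
Either choice for q_12 ends in contradiction.
Undo q_11 and try q_11 = true.
(NOT q_21) alone gives q_21 = false.
(NOT q_31) alone gives q_31 = false.
(NOT q_41) alone gives q_41 = false.
Case q_22 = true:
(NOT q_12) alone gives q_12 = false.
(NOT q_32) alone gives q_32 = false.
(q_33) alone gives q_33 = true.
(NOT q_42) alone gives q_42 = false.
(q_43) alone gives q_43 = true.
That conflicts with the unit clause (NOT q_43).
Undo q_22 and try q_22 = false.
(q_23) alone gives q_23 = true.
(NOT q_13) alone gives q_13 = false.
(NOT q_33) alone gives q_33 = false.
(q_32) alone gives q_32 = true.
(NOT q_12) alone gives q_12 = false.
(NOT q_42) alone gives q_42 = false.
(q_43) alone gives q_43 = true.
That conflicts with the unit clause (NOT q_43).
Either choice for q_22 ends in contradiction.
Either choice for q_11 ends in contradiction.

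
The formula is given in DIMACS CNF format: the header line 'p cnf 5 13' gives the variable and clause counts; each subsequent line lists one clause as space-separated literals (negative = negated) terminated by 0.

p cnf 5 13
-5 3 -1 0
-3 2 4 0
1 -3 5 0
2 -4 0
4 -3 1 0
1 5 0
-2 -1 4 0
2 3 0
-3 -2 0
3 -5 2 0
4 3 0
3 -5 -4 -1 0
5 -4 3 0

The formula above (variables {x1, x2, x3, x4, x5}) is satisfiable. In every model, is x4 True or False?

True

Suppose x4 = False.
The clause (x3) is unit, so x3 = True.
The clause (x2) is unit, so x2 = True.
But (¬x2) is also a unit clause — contradiction.
So every satisfying assignment has x4 = True.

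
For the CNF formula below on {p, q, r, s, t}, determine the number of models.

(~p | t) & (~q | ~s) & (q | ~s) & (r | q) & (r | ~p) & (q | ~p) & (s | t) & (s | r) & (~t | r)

There are 2^5 = 32 truth assignments over (p, q, r, s, t).
Split on t. With t = 1, the clauses containing t are satisfied and ~t drops from the rest; 3 of the 2^4 = 16 assignments to the other variables satisfy what remains.
With t = 0, by the same count on the reduced clause set, 0 assignments work.
Total: 3 + 0 = 3.

3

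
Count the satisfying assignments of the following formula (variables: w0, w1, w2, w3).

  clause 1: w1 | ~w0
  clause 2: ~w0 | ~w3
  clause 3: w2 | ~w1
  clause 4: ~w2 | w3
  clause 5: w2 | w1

2

There are 2^4 = 16 truth assignments over (w0, w1, w2, w3).
Check each against the 5 clauses (columns in the order w0, w1, w2, w3):
  F F F F  ✗ fails (w2 | w1)
  F F F T  ✗ fails (w2 | w1)
  F F T F  ✗ fails (~w2 | w3)
  F F T T  ✓ satisfies all
  F T F F  ✗ fails (w2 | ~w1)
  F T F T  ✗ fails (w2 | ~w1)
  F T T F  ✗ fails (~w2 | w3)
  F T T T  ✓ satisfies all
  T F F F  ✗ fails (w1 | ~w0)
  T F F T  ✗ fails (w1 | ~w0)
  T F T F  ✗ fails (w1 | ~w0)
  T F T T  ✗ fails (w1 | ~w0)
  T T F F  ✗ fails (w2 | ~w1)
  T T F T  ✗ fails (~w0 | ~w3)
  T T T F  ✗ fails (~w2 | w3)
  T T T T  ✗ fails (~w0 | ~w3)
2 of the 16 rows are models.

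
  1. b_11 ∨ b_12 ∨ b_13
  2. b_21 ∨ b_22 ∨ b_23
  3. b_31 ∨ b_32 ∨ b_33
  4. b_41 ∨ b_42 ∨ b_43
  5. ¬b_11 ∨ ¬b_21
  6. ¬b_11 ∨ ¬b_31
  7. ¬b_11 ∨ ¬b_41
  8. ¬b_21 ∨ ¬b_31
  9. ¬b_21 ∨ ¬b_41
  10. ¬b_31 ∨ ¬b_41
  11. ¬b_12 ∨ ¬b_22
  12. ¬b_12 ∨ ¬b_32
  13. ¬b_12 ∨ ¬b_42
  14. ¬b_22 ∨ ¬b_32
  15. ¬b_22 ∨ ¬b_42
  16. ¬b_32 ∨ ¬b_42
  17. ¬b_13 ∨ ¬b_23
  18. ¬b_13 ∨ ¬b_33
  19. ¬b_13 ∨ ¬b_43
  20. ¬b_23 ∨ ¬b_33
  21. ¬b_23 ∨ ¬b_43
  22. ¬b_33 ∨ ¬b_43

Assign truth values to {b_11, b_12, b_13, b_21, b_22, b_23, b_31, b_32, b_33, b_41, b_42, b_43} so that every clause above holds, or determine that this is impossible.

UNSATISFIABLE

Branch on b_11: set b_11 = False.
Branch on b_12: set b_12 = True.
From the singleton clause (¬b_22), b_22 = False.
From the singleton clause (¬b_32), b_32 = False.
From the singleton clause (¬b_42), b_42 = False.
Branch on b_21: set b_21 = True.
From the singleton clause (¬b_31), b_31 = False.
From the singleton clause (b_33), b_33 = True.
From the singleton clause (¬b_41), b_41 = False.
From the singleton clause (b_43), b_43 = True.
That conflicts with the unit clause (¬b_43).
Backtrack on b_21: now try b_21 = False.
From the singleton clause (b_23), b_23 = True.
From the singleton clause (¬b_13), b_13 = False.
From the singleton clause (¬b_33), b_33 = False.
From the singleton clause (b_31), b_31 = True.
From the singleton clause (¬b_41), b_41 = False.
From the singleton clause (b_43), b_43 = True.
That conflicts with the unit clause (¬b_43).
Both values of b_21 lead to a conflict.
Backtrack on b_12: now try b_12 = False.
From the singleton clause (b_13), b_13 = True.
From the singleton clause (¬b_23), b_23 = False.
From the singleton clause (¬b_33), b_33 = False.
From the singleton clause (¬b_43), b_43 = False.
Branch on b_21: set b_21 = True.
From the singleton clause (¬b_31), b_31 = False.
From the singleton clause (b_32), b_32 = True.
From the singleton clause (¬b_41), b_41 = False.
From the singleton clause (b_42), b_42 = True.
That conflicts with the unit clause (¬b_42).
Backtrack on b_21: now try b_21 = False.
From the singleton clause (b_22), b_22 = True.
From the singleton clause (¬b_32), b_32 = False.
From the singleton clause (b_31), b_31 = True.
From the singleton clause (¬b_41), b_41 = False.
From the singleton clause (b_42), b_42 = True.
That conflicts with the unit clause (¬b_42).
Both values of b_21 lead to a conflict.
Both values of b_12 lead to a conflict.
Backtrack on b_11: now try b_11 = True.
From the singleton clause (¬b_21), b_21 = False.
From the singleton clause (¬b_31), b_31 = False.
From the singleton clause (¬b_41), b_41 = False.
Branch on b_22: set b_22 = True.
From the singleton clause (¬b_12), b_12 = False.
From the singleton clause (¬b_32), b_32 = False.
From the singleton clause (b_33), b_33 = True.
From the singleton clause (¬b_42), b_42 = False.
From the singleton clause (b_43), b_43 = True.
That conflicts with the unit clause (¬b_43).
Backtrack on b_22: now try b_22 = False.
From the singleton clause (b_23), b_23 = True.
From the singleton clause (¬b_13), b_13 = False.
From the singleton clause (¬b_33), b_33 = False.
From the singleton clause (b_32), b_32 = True.
From the singleton clause (¬b_12), b_12 = False.
From the singleton clause (¬b_42), b_42 = False.
From the singleton clause (b_43), b_43 = True.
That conflicts with the unit clause (¬b_43).
Both values of b_22 lead to a conflict.
Both values of b_11 lead to a conflict.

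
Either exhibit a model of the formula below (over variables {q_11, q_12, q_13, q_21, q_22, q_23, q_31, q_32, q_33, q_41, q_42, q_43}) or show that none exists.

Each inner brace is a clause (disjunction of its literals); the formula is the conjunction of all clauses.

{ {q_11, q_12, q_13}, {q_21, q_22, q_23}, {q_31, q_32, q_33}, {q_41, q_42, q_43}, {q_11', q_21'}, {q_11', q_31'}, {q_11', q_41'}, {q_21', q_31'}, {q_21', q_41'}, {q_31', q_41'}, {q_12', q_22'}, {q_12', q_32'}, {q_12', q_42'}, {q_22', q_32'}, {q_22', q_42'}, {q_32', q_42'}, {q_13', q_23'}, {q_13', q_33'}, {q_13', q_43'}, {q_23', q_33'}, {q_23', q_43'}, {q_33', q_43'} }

Suppose q_11 = 0.
Suppose q_12 = 1.
The clause (q_22') is unit, so q_22 = 0.
The clause (q_32') is unit, so q_32 = 0.
The clause (q_42') is unit, so q_42 = 0.
Suppose q_21 = 1.
The clause (q_31') is unit, so q_31 = 0.
The clause (q_33) is unit, so q_33 = 1.
The clause (q_41') is unit, so q_41 = 0.
The clause (q_43) is unit, so q_43 = 1.
That conflicts with the unit clause (q_43').
So q_21 must be the other value — set q_21 = 0.
The clause (q_23) is unit, so q_23 = 1.
The clause (q_13') is unit, so q_13 = 0.
The clause (q_33') is unit, so q_33 = 0.
The clause (q_31) is unit, so q_31 = 1.
The clause (q_41') is unit, so q_41 = 0.
The clause (q_43) is unit, so q_43 = 1.
That conflicts with the unit clause (q_43').
Either choice for q_21 ends in contradiction.
So q_12 must be the other value — set q_12 = 0.
The clause (q_13) is unit, so q_13 = 1.
The clause (q_23') is unit, so q_23 = 0.
The clause (q_33') is unit, so q_33 = 0.
The clause (q_43') is unit, so q_43 = 0.
Suppose q_21 = 1.
The clause (q_31') is unit, so q_31 = 0.
The clause (q_32) is unit, so q_32 = 1.
The clause (q_41') is unit, so q_41 = 0.
The clause (q_42) is unit, so q_42 = 1.
That conflicts with the unit clause (q_42').
So q_21 must be the other value — set q_21 = 0.
The clause (q_22) is unit, so q_22 = 1.
The clause (q_32') is unit, so q_32 = 0.
The clause (q_31) is unit, so q_31 = 1.
The clause (q_41') is unit, so q_41 = 0.
The clause (q_42) is unit, so q_42 = 1.
That conflicts with the unit clause (q_42').
Either choice for q_21 ends in contradiction.
Either choice for q_12 ends in contradiction.
So q_11 must be the other value — set q_11 = 1.
The clause (q_21') is unit, so q_21 = 0.
The clause (q_31') is unit, so q_31 = 0.
The clause (q_41') is unit, so q_41 = 0.
Suppose q_22 = 1.
The clause (q_12') is unit, so q_12 = 0.
The clause (q_32') is unit, so q_32 = 0.
The clause (q_33) is unit, so q_33 = 1.
The clause (q_42') is unit, so q_42 = 0.
The clause (q_43) is unit, so q_43 = 1.
That conflicts with the unit clause (q_43').
So q_22 must be the other value — set q_22 = 0.
The clause (q_23) is unit, so q_23 = 1.
The clause (q_13') is unit, so q_13 = 0.
The clause (q_33') is unit, so q_33 = 0.
The clause (q_32) is unit, so q_32 = 1.
The clause (q_12') is unit, so q_12 = 0.
The clause (q_42') is unit, so q_42 = 0.
The clause (q_43) is unit, so q_43 = 1.
That conflicts with the unit clause (q_43').
Either choice for q_22 ends in contradiction.
Either choice for q_11 ends in contradiction.

UNSATISFIABLE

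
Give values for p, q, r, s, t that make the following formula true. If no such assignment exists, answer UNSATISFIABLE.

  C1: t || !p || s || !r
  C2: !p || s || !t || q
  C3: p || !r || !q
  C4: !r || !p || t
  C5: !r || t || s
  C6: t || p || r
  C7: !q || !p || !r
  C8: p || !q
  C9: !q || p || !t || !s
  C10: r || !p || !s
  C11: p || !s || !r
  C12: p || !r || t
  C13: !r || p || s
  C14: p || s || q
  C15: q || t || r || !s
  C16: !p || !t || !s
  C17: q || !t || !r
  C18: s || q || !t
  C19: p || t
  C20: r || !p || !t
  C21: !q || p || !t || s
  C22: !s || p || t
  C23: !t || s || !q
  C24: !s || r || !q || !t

p: true, q: false, r: false, s: false, t: false

Try p = true.
Try r = false.
From the singleton clause (!s), s = false.
From the singleton clause (!t), t = false.
Every clause is now satisfied; q is unconstrained.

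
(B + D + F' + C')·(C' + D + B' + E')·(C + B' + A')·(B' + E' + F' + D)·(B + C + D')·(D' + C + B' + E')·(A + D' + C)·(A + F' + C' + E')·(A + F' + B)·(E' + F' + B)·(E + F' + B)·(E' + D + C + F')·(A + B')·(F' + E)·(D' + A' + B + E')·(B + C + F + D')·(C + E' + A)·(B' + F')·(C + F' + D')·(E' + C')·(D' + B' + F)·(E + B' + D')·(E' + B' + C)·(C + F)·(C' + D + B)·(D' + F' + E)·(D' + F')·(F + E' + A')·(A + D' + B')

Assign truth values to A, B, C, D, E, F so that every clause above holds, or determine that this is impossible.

Case A = 0:
Unit clause (B') forces B = 0.
Unit clause (F') forces F = 0.
Unit clause (C) forces C = 1.
Unit clause (E') forces E = 0.
Unit clause (D) forces D = 1.
Every clause now holds.

A: 0,  B: 0,  C: 1,  D: 1,  E: 0,  F: 0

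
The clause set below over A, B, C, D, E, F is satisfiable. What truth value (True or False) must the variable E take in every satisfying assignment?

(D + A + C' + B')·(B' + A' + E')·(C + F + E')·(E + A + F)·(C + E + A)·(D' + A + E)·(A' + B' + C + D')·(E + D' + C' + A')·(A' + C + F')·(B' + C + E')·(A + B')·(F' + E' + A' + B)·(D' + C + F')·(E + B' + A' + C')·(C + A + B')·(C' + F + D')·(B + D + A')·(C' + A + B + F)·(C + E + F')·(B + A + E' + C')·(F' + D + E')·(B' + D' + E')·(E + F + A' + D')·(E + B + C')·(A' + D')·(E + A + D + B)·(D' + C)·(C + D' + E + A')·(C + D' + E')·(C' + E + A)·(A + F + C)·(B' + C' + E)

Suppose E = 1.
Try B = 0.
Try C = 1.
From the singleton clause (A), A = 1.
From the singleton clause (F'), F = 0.
From the singleton clause (D'), D = 0.
Now (D) is unsatisfied and unit — conflict.
That branch fails; take C = 0 instead.
From the singleton clause (F), F = 1.
From the singleton clause (A'), A = 0.
From the singleton clause (D'), D = 0.
Now (D) is unsatisfied and unit — conflict.
Either choice for C ends in contradiction.
That branch fails; take B = 1 instead.
From the singleton clause (A'), A = 0.
Now (A) is unsatisfied and unit — conflict.
Either choice for B ends in contradiction.
So every satisfying assignment has E = False.

False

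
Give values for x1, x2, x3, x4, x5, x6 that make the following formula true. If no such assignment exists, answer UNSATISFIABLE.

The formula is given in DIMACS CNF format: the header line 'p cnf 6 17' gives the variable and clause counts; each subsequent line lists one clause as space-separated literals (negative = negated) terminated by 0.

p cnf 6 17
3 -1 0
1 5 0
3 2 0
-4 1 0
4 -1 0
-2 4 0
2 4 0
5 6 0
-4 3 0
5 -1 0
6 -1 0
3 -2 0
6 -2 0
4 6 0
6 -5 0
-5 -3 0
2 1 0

Branch on x3: set x3 = True.
From the singleton clause (¬x5), x5 = False.
From the singleton clause (x1), x1 = True.
Now (¬x1) is unsatisfied and unit — conflict.
Backtrack on x3: now try x3 = False.
From the singleton clause (¬x1), x1 = False.
From the singleton clause (x5), x5 = True.
From the singleton clause (x2), x2 = True.
Now (¬x2) is unsatisfied and unit — conflict.
Neither x3 = True nor x3 = False works.

UNSATISFIABLE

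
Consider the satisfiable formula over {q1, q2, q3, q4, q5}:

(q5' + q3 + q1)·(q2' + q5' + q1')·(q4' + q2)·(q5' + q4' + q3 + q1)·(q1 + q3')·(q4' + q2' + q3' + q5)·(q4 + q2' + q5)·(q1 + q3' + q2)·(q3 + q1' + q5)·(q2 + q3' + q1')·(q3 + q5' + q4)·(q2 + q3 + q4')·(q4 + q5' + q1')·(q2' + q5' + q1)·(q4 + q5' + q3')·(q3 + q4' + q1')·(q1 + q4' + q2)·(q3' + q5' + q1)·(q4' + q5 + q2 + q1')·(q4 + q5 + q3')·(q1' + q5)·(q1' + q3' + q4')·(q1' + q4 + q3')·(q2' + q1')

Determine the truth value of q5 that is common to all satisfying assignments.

Suppose q5 = 1.
Suppose q3 = 1.
(q1) alone gives q1 = 1.
(q2') alone gives q2 = 0.
Now (q2) is unsatisfied and unit — conflict.
Undo q3 and try q3 = 0.
(q1) alone gives q1 = 1.
(q2') alone gives q2 = 0.
(q4') alone gives q4 = 0.
Now (q4) is unsatisfied and unit — conflict.
Both values of q3 lead to a conflict.
So every satisfying assignment has q5 = False.

False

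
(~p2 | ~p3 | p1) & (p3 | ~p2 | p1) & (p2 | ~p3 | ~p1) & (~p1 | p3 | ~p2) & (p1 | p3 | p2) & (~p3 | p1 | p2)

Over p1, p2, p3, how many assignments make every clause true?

There are 2^3 = 8 truth assignments over (p1, p2, p3).
Check each against the 6 clauses (columns in the order p1, p2, p3):
  F F F  ✗ fails (p1 | p3 | p2)
  F F T  ✗ fails (~p3 | p1 | p2)
  F T F  ✗ fails (p3 | ~p2 | p1)
  F T T  ✗ fails (~p2 | ~p3 | p1)
  T F F  ✓ satisfies all
  T F T  ✗ fails (p2 | ~p3 | ~p1)
  T T F  ✗ fails (~p1 | p3 | ~p2)
  T T T  ✓ satisfies all
2 of the 8 rows are models.

2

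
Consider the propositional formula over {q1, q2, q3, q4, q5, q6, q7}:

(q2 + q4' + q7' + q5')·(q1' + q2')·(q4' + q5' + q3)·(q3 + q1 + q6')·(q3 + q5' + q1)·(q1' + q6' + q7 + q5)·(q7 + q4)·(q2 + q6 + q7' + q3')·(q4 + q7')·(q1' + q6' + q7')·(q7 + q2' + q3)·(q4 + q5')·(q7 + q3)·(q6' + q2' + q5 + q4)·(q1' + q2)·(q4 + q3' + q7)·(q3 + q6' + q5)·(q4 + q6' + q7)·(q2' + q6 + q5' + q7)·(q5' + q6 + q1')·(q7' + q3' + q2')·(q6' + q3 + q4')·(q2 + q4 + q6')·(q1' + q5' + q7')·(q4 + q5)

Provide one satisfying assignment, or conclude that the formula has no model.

q1 ↦ 0,  q2 ↦ 0,  q3 ↦ 1,  q4 ↦ 1,  q5 ↦ 0,  q6 ↦ 0,  q7 ↦ 0

Try q1 = 0.
Try q3 = 1.
Try q7 = 0.
The clause (q4) is unit, so q4 = 1.
Try q2 = 0.
No clause remains; q5, q6 are free.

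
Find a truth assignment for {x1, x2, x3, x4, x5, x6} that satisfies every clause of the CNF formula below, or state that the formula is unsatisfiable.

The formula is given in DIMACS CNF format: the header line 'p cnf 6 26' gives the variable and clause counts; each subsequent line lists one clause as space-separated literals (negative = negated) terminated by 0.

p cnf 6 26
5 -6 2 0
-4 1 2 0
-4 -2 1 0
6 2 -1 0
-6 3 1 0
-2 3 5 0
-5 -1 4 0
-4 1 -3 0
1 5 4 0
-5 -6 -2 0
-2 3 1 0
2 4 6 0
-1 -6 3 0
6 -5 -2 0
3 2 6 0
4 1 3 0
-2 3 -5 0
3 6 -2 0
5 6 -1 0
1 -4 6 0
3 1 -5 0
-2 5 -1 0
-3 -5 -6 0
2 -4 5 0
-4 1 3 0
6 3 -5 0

UNSATISFIABLE

Case x5 = True:
Case x1 = False:
(x3) alone gives x3 = True.
(¬x4) alone gives x4 = False.
(¬x6) alone gives x6 = False.
(x2) alone gives x2 = True.
Now (¬x2) is unsatisfied and unit — conflict.
Backtrack on x1: now try x1 = True.
(x4) alone gives x4 = True.
Case x6 = True:
(¬x2) alone gives x2 = False.
(x3) alone gives x3 = True.
Now (¬x3) is unsatisfied and unit — conflict.
Backtrack on x6: now try x6 = False.
(x2) alone gives x2 = True.
Now (¬x2) is unsatisfied and unit — conflict.
Neither x6 = True nor x6 = False works.
Neither x1 = True nor x1 = False works.
Backtrack on x5: now try x5 = False.
Case x6 = False:
(¬x1) alone gives x1 = False.
(x4) alone gives x4 = True.
Now (¬x4) is unsatisfied and unit — conflict.
Backtrack on x6: now try x6 = True.
(x2) alone gives x2 = True.
(x3) alone gives x3 = True.
(¬x1) alone gives x1 = False.
(¬x4) alone gives x4 = False.
Now (x4) is unsatisfied and unit — conflict.
Neither x6 = True nor x6 = False works.
Neither x5 = True nor x5 = False works.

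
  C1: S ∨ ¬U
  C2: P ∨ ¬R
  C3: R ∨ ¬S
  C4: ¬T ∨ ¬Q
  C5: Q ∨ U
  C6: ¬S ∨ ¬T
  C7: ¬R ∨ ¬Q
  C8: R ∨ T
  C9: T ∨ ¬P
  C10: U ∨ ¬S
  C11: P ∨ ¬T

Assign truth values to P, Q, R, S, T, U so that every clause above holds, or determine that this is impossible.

UNSATISFIABLE

Case S = True:
Unit clause (R) forces R = True.
Unit clause (P) forces P = True.
Unit clause (¬T) forces T = False.
That conflicts with the unit clause (T).
So S must be the other value — set S = False.
Unit clause (¬U) forces U = False.
Unit clause (Q) forces Q = True.
Unit clause (¬T) forces T = False.
Unit clause (¬R) forces R = False.
That conflicts with the unit clause (R).
Neither S = True nor S = False works.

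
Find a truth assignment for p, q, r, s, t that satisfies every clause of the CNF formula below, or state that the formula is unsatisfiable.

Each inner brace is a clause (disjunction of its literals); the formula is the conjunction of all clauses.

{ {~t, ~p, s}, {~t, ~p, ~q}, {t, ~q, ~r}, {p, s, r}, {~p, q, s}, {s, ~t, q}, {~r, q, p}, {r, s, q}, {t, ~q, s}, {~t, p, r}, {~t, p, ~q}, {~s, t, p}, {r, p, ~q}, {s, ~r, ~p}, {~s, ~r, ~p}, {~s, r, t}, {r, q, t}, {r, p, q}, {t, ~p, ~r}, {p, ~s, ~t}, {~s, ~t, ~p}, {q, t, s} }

UNSATISFIABLE

Branch on t: set t = 0.
Branch on q: set q = 0.
From the singleton clause (r), r = 1.
From the singleton clause (p), p = 1.
But (~p) is also a unit clause — contradiction.
That branch fails; take q = 1 instead.
From the singleton clause (~r), r = 0.
From the singleton clause (s), s = 1.
But (~s) is also a unit clause — contradiction.
Both values of q lead to a conflict.
That branch fails; take t = 1 instead.
Branch on p: set p = 0.
From the singleton clause (r), r = 1.
From the singleton clause (q), q = 1.
But (~q) is also a unit clause — contradiction.
That branch fails; take p = 1 instead.
From the singleton clause (s), s = 1.
But (~s) is also a unit clause — contradiction.
Both values of p lead to a conflict.
Both values of t lead to a conflict.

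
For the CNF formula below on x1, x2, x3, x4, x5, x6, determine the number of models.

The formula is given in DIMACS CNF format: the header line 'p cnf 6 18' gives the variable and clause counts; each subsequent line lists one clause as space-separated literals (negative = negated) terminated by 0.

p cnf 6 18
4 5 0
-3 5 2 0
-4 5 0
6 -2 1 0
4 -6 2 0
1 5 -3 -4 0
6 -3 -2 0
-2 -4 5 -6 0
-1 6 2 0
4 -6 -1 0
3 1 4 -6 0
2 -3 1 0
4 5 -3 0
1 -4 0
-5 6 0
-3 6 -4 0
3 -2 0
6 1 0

There are 2^6 = 64 truth assignments over (x1, x2, x3, x4, x5, x6).
Split on x3. With x3 = True, the clauses containing x3 are satisfied and ¬x3 drops from the rest; 3 of the 2^5 = 32 assignments to the other variables satisfy what remains.
With x3 = False, by the same count on the reduced clause set, 1 assignment works.
(One model: x1=F, x2=T, x3=T, x4=F, x5=T, x6=T.)
Total: 3 + 1 = 4.

4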